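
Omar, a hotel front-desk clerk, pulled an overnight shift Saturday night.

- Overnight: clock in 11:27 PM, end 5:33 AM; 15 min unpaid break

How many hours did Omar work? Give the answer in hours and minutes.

5 h 51 min

Overnight: 11:27 PM → midnight = 0 h 33 min; midnight → 5:33 AM = 5 h 33 min; span 6 h 6 min; less 15 min break → 5 h 51 min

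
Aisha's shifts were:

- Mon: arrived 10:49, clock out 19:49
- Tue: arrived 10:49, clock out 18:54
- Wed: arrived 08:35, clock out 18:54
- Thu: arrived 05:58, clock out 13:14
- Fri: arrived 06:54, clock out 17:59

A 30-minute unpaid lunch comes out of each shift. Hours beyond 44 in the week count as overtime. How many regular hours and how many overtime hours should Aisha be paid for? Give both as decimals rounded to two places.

Regular 43.25 hours, overtime 0.00 hours

Mon: 10:49–19:49 = 9 h 0 min; less 30 min break → 8 h 30 min
Tue: 10:49–18:54 = 8 h 5 min; less 30 min break → 7 h 35 min
Wed: 08:35–18:54 = 10 h 19 min; less 30 min break → 9 h 49 min
Thu: 05:58–13:14 = 7 h 16 min; less 30 min break → 6 h 46 min
Fri: 06:54–17:59 = 11 h 5 min; less 30 min break → 10 h 35 min
Total worked: 43 h 15 min = 43.25 h.
Threshold 44 h → overtime 0 h 0 min, regular 43 h 15 min.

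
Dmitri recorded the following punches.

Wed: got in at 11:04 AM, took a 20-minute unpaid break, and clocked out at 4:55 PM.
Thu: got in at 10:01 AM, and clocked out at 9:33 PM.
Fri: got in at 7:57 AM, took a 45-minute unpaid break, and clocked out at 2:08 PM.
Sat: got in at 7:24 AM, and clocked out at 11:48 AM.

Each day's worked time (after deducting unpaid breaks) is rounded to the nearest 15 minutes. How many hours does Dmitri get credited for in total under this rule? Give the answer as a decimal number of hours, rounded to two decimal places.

27.00 hours

Wed: 11:04 AM–4:55 PM = 5 h 51 min − 20 min = 5 h 31 min → rounds to 5 h 30 min
Thu: 10:01 AM–9:33 PM = 11 h 32 min → rounds to 11 h 30 min
Fri: 7:57 AM–2:08 PM = 6 h 11 min − 45 min = 5 h 26 min → rounds to 5 h 30 min
Sat: 7:24 AM–11:48 AM = 4 h 24 min → rounds to 4 h 30 min
Total credited: 27 h 0 min.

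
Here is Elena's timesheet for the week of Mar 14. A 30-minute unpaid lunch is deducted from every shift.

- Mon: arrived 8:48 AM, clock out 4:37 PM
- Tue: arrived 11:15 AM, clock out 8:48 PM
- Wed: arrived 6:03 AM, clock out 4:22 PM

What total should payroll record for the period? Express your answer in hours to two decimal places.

26.18 hours

Mon: 8:48 AM–4:37 PM = 7 h 49 min; less 30 min break → 7 h 19 min
Tue: 11:15 AM–8:48 PM = 9 h 33 min; less 30 min break → 9 h 3 min
Wed: 6:03 AM–4:22 PM = 10 h 19 min; less 30 min break → 9 h 49 min
Total: 7 h 19 min + 9 h 3 min + 9 h 49 min = 26 h 11 min.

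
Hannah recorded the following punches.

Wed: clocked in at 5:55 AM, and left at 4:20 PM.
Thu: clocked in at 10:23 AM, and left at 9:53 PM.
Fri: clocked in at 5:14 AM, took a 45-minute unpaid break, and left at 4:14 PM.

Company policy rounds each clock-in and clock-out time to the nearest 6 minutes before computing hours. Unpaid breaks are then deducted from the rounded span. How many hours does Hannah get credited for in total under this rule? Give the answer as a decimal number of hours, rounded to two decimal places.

Wed: in 5:55 AM→5:54 AM, out 4:20 PM→4:18 PM; 10 h 24 min
Thu: in 10:23 AM→10:24 AM, out 9:53 PM→9:54 PM; 11 h 30 min
Fri: in 5:14 AM→5:12 AM, out 4:14 PM→4:12 PM; 11 h 0 min − 45 min = 10 h 15 min
Total credited: 32 h 9 min.

32.15 hours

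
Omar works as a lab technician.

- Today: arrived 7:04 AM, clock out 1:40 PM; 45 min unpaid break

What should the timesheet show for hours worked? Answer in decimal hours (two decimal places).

5.85 hours

Today: 7:04 AM–1:40 PM = 6 h 36 min; less 45 min break → 5 h 51 min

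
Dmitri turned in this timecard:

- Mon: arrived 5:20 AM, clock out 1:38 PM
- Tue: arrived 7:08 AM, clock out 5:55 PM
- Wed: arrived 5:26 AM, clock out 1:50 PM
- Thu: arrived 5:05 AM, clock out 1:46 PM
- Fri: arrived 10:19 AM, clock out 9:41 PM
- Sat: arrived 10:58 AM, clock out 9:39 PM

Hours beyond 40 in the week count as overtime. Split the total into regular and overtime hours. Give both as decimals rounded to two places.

Mon: 5:20 AM–1:38 PM = 8 h 18 min
Tue: 7:08 AM–5:55 PM = 10 h 47 min
Wed: 5:26 AM–1:50 PM = 8 h 24 min
Thu: 5:05 AM–1:46 PM = 8 h 41 min
Fri: 10:19 AM–9:41 PM = 11 h 22 min
Sat: 10:58 AM–9:39 PM = 10 h 41 min
Total worked: 58 h 13 min = 58.22 h.
Threshold 40 h → overtime 18 h 13 min, regular 40 h 0 min.

Regular 40.00 hours, overtime 18.22 hours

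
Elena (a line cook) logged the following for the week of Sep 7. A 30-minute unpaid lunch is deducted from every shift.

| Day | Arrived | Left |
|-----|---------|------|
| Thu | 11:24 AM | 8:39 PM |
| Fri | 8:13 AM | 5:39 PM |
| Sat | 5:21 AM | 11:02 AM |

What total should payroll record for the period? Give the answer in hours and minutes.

22 h 52 min

Thu: 11:24 AM–8:39 PM = 9 h 15 min; less 30 min break → 8 h 45 min
Fri: 8:13 AM–5:39 PM = 9 h 26 min; less 30 min break → 8 h 56 min
Sat: 5:21 AM–11:02 AM = 5 h 41 min; less 30 min break → 5 h 11 min
Total: 8 h 45 min + 8 h 56 min + 5 h 11 min = 22 h 52 min.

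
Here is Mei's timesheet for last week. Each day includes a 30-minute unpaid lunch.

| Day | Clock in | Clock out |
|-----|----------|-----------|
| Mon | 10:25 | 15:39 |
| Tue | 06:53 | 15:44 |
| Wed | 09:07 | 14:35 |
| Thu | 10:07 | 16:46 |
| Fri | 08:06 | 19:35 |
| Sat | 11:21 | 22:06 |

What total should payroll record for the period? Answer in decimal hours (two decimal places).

Mon: 10:25–15:39 = 5 h 14 min; less 30 min break → 4 h 44 min
Tue: 06:53–15:44 = 8 h 51 min; less 30 min break → 8 h 21 min
Wed: 09:07–14:35 = 5 h 28 min; less 30 min break → 4 h 58 min
Thu: 10:07–16:46 = 6 h 39 min; less 30 min break → 6 h 9 min
Fri: 08:06–19:35 = 11 h 29 min; less 30 min break → 10 h 59 min
Sat: 11:21–22:06 = 10 h 45 min; less 30 min break → 10 h 15 min
Total: 4 h 44 min + 8 h 21 min + 4 h 58 min + 6 h 9 min + 10 h 59 min + 10 h 15 min = 45 h 26 min.

45.43 hours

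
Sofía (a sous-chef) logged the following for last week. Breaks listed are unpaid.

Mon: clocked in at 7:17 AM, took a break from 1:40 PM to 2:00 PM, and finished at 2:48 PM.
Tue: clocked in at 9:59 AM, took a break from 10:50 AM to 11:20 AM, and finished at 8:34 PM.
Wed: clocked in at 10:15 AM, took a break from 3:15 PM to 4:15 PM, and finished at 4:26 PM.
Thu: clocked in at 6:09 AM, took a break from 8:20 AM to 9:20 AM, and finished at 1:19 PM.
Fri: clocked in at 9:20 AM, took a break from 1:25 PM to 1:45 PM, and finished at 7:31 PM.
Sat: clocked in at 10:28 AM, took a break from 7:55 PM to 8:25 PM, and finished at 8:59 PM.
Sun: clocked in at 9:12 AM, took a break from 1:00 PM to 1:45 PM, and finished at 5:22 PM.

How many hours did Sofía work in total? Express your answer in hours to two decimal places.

Mon: 7:17 AM–2:48 PM = 7 h 31 min; less 20 min break → 7 h 11 min
Tue: 9:59 AM–8:34 PM = 10 h 35 min; less 30 min break → 10 h 5 min
Wed: 10:15 AM–4:26 PM = 6 h 11 min; less 60 min break → 5 h 11 min
Thu: 6:09 AM–1:19 PM = 7 h 10 min; less 60 min break → 6 h 10 min
Fri: 9:20 AM–7:31 PM = 10 h 11 min; less 20 min break → 9 h 51 min
Sat: 10:28 AM–8:59 PM = 10 h 31 min; less 30 min break → 10 h 1 min
Sun: 9:12 AM–5:22 PM = 8 h 10 min; less 45 min break → 7 h 25 min
Total: 7 h 11 min + 10 h 5 min + 5 h 11 min + 6 h 10 min + 9 h 51 min + 10 h 1 min + 7 h 25 min = 55 h 54 min.

55.90 hours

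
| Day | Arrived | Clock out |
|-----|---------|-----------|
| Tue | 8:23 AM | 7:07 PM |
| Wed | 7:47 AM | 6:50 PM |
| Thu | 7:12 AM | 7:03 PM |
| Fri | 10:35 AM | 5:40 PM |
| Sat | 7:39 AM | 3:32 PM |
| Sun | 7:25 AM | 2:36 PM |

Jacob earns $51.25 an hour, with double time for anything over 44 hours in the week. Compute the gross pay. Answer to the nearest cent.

$3462.79

Tue: 8:23 AM–7:07 PM = 10 h 44 min
Wed: 7:47 AM–6:50 PM = 11 h 3 min
Thu: 7:12 AM–7:03 PM = 11 h 51 min
Fri: 10:35 AM–5:40 PM = 7 h 5 min
Sat: 7:39 AM–3:32 PM = 7 h 53 min
Sun: 7:25 AM–2:36 PM = 7 h 11 min
Total worked: 55 h 47 min = 3347 min.
Regular 44 h 0 min = 2640 min at $51.25/h; overtime 11 h 47 min = 707 min at $102.50/h.
Pay = (2640 × $51.25 + 707 × $102.50) ÷ 60 = $3462.79.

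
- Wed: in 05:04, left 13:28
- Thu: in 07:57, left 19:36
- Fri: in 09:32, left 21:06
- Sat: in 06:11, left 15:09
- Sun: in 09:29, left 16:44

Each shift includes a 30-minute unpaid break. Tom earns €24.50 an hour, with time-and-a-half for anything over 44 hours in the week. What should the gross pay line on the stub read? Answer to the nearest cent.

Wed: 05:04–13:28 = 8 h 24 min; less 30 min break → 7 h 54 min
Thu: 07:57–19:36 = 11 h 39 min; less 30 min break → 11 h 9 min
Fri: 09:32–21:06 = 11 h 34 min; less 30 min break → 11 h 4 min
Sat: 06:11–15:09 = 8 h 58 min; less 30 min break → 8 h 28 min
Sun: 09:29–16:44 = 7 h 15 min; less 30 min break → 6 h 45 min
Total worked: 45 h 20 min = 2720 min.
Regular 44 h 0 min = 2640 min at €24.50/h; overtime 1 h 20 min = 80 min at €36.75/h.
Pay = (2640 × €24.50 + 80 × €36.75) ÷ 60 = €1127.00.

€1127.00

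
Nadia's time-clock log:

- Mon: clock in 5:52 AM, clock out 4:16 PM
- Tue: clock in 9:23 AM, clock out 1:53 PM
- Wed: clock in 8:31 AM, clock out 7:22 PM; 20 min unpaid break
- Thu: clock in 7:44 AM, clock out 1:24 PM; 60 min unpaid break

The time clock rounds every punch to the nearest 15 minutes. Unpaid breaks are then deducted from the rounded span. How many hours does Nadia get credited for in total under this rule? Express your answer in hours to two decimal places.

Mon: in 5:52 AM→5:45 AM, out 4:16 PM→4:15 PM; 10 h 30 min
Tue: in 9:23 AM→9:30 AM, out 1:53 PM→2:00 PM; 4 h 30 min
Wed: in 8:31 AM→8:30 AM, out 7:22 PM→7:15 PM; 10 h 45 min − 20 min = 10 h 25 min
Thu: in 7:44 AM→7:45 AM, out 1:24 PM→1:30 PM; 5 h 45 min − 60 min = 4 h 45 min
Total credited: 30 h 10 min.

30.17 hours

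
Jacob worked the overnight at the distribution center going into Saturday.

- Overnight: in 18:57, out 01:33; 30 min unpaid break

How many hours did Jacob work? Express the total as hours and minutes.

Overnight: 18:57 → midnight = 5 h 3 min; midnight → 01:33 = 1 h 33 min; span 6 h 36 min; less 30 min break → 6 h 6 min

6 h 6 min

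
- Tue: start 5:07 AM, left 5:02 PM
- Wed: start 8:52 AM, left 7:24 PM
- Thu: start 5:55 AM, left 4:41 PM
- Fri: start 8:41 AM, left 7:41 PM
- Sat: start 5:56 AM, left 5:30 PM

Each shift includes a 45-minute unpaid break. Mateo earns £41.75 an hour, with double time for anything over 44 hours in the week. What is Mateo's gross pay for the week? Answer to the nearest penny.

£2507.78

Tue: 5:07 AM–5:02 PM = 11 h 55 min; less 45 min break → 11 h 10 min
Wed: 8:52 AM–7:24 PM = 10 h 32 min; less 45 min break → 9 h 47 min
Thu: 5:55 AM–4:41 PM = 10 h 46 min; less 45 min break → 10 h 1 min
Fri: 8:41 AM–7:41 PM = 11 h 0 min; less 45 min break → 10 h 15 min
Sat: 5:56 AM–5:30 PM = 11 h 34 min; less 45 min break → 10 h 49 min
Total worked: 52 h 2 min = 3122 min.
Regular 44 h 0 min = 2640 min at £41.75/h; overtime 8 h 2 min = 482 min at £83.50/h.
Pay = (2640 × £41.75 + 482 × £83.50) ÷ 60 = £2507.78.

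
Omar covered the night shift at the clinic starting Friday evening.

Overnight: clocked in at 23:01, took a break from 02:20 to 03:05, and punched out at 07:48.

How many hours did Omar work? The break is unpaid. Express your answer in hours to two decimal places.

Overnight: 23:01 → midnight = 0 h 59 min; midnight → 07:48 = 7 h 48 min; span 8 h 47 min; less 45 min break → 8 h 2 min

8.03 hours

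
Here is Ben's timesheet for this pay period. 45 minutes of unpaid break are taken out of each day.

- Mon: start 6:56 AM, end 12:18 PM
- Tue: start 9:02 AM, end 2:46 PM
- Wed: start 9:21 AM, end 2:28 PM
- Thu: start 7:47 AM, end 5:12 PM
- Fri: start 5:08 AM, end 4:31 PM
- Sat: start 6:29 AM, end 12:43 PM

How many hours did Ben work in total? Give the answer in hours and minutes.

Mon: 6:56 AM–12:18 PM = 5 h 22 min; less 45 min break → 4 h 37 min
Tue: 9:02 AM–2:46 PM = 5 h 44 min; less 45 min break → 4 h 59 min
Wed: 9:21 AM–2:28 PM = 5 h 7 min; less 45 min break → 4 h 22 min
Thu: 7:47 AM–5:12 PM = 9 h 25 min; less 45 min break → 8 h 40 min
Fri: 5:08 AM–4:31 PM = 11 h 23 min; less 45 min break → 10 h 38 min
Sat: 6:29 AM–12:43 PM = 6 h 14 min; less 45 min break → 5 h 29 min
Total: 4 h 37 min + 4 h 59 min + 4 h 22 min + 8 h 40 min + 10 h 38 min + 5 h 29 min = 38 h 45 min.

38 h 45 min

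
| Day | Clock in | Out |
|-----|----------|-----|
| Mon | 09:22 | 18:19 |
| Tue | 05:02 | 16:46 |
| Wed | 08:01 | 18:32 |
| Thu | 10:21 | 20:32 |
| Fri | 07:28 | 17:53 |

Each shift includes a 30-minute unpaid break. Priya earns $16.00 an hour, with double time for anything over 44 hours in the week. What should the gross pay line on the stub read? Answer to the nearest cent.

$873.60

Mon: 09:22–18:19 = 8 h 57 min; less 30 min break → 8 h 27 min
Tue: 05:02–16:46 = 11 h 44 min; less 30 min break → 11 h 14 min
Wed: 08:01–18:32 = 10 h 31 min; less 30 min break → 10 h 1 min
Thu: 10:21–20:32 = 10 h 11 min; less 30 min break → 9 h 41 min
Fri: 07:28–17:53 = 10 h 25 min; less 30 min break → 9 h 55 min
Total worked: 49 h 18 min = 2958 min.
Regular 44 h 0 min = 2640 min at $16.00/h; overtime 5 h 18 min = 318 min at $32.00/h.
Pay = (2640 × $16.00 + 318 × $32.00) ÷ 60 = $873.60.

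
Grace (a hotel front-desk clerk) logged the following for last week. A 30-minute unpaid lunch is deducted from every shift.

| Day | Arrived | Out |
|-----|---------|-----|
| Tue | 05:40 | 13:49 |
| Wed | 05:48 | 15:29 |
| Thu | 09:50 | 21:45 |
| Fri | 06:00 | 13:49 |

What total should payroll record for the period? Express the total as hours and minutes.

Tue: 05:40–13:49 = 8 h 9 min; less 30 min break → 7 h 39 min
Wed: 05:48–15:29 = 9 h 41 min; less 30 min break → 9 h 11 min
Thu: 09:50–21:45 = 11 h 55 min; less 30 min break → 11 h 25 min
Fri: 06:00–13:49 = 7 h 49 min; less 30 min break → 7 h 19 min
Total: 7 h 39 min + 9 h 11 min + 11 h 25 min + 7 h 19 min = 35 h 34 min.

35 h 34 min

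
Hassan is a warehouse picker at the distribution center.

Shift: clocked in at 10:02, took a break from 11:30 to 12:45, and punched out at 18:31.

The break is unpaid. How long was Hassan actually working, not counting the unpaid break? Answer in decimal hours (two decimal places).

Shift: 10:02–18:31 = 8 h 29 min; less 75 min break → 7 h 14 min

7.23 hours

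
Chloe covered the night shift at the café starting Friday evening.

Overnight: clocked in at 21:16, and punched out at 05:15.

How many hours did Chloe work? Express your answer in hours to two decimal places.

Overnight: 21:16 → midnight = 2 h 44 min; midnight → 05:15 = 5 h 15 min; span 7 h 59 min

7.98 hours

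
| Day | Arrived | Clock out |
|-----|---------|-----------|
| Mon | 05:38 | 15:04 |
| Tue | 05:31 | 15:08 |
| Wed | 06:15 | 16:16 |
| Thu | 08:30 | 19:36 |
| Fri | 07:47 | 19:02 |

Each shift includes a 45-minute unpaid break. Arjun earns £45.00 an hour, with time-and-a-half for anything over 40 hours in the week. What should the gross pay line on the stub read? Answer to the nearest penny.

Mon: 05:38–15:04 = 9 h 26 min; less 45 min break → 8 h 41 min
Tue: 05:31–15:08 = 9 h 37 min; less 45 min break → 8 h 52 min
Wed: 06:15–16:16 = 10 h 1 min; less 45 min break → 9 h 16 min
Thu: 08:30–19:36 = 11 h 6 min; less 45 min break → 10 h 21 min
Fri: 07:47–19:02 = 11 h 15 min; less 45 min break → 10 h 30 min
Total worked: 47 h 40 min = 2860 min.
Regular 40 h 0 min = 2400 min at £45.00/h; overtime 7 h 40 min = 460 min at £67.50/h.
Pay = (2400 × £45.00 + 460 × £67.50) ÷ 60 = £2317.50.

£2317.50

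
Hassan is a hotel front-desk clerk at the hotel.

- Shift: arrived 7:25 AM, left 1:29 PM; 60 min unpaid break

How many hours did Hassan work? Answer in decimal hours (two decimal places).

5.07 hours

Shift: 7:25 AM–1:29 PM = 6 h 4 min; less 60 min break → 5 h 4 min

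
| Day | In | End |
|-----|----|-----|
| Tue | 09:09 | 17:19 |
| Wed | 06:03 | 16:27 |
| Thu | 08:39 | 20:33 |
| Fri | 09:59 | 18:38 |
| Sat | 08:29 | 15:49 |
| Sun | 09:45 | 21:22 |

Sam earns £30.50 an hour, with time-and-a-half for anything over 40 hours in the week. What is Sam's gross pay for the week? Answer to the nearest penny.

£2046.55

Tue: 09:09–17:19 = 8 h 10 min
Wed: 06:03–16:27 = 10 h 24 min
Thu: 08:39–20:33 = 11 h 54 min
Fri: 09:59–18:38 = 8 h 39 min
Sat: 08:29–15:49 = 7 h 20 min
Sun: 09:45–21:22 = 11 h 37 min
Total worked: 58 h 4 min = 3484 min.
Regular 40 h 0 min = 2400 min at £30.50/h; overtime 18 h 4 min = 1084 min at £45.75/h.
Pay = (2400 × £30.50 + 1084 × £45.75) ÷ 60 = £2046.55.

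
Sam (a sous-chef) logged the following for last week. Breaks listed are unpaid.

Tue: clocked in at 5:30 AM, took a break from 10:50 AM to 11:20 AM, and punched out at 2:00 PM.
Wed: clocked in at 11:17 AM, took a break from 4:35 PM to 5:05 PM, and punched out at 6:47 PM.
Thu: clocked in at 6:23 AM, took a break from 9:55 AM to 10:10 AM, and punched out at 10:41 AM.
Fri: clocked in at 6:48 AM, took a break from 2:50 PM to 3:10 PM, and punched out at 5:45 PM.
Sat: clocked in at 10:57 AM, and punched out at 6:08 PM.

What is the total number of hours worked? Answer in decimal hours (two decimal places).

Tue: 5:30 AM–2:00 PM = 8 h 30 min; less 30 min break → 8 h 0 min
Wed: 11:17 AM–6:47 PM = 7 h 30 min; less 30 min break → 7 h 0 min
Thu: 6:23 AM–10:41 AM = 4 h 18 min; less 15 min break → 4 h 3 min
Fri: 6:48 AM–5:45 PM = 10 h 57 min; less 20 min break → 10 h 37 min
Sat: 10:57 AM–6:08 PM = 7 h 11 min
Total: 8 h 0 min + 7 h 0 min + 4 h 3 min + 10 h 37 min + 7 h 11 min = 36 h 51 min.

36.85 hours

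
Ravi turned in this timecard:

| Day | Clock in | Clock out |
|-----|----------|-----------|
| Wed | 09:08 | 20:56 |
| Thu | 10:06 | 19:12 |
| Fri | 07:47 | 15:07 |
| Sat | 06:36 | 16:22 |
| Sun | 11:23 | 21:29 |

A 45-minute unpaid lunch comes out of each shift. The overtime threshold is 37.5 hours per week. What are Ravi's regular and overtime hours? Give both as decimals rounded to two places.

Wed: 09:08–20:56 = 11 h 48 min; less 45 min break → 11 h 3 min
Thu: 10:06–19:12 = 9 h 6 min; less 45 min break → 8 h 21 min
Fri: 07:47–15:07 = 7 h 20 min; less 45 min break → 6 h 35 min
Sat: 06:36–16:22 = 9 h 46 min; less 45 min break → 9 h 1 min
Sun: 11:23–21:29 = 10 h 6 min; less 45 min break → 9 h 21 min
Total worked: 44 h 21 min = 44.35 h.
Threshold 37.5 h → overtime 6 h 51 min, regular 37 h 30 min.

Regular 37.50 hours, overtime 6.85 hours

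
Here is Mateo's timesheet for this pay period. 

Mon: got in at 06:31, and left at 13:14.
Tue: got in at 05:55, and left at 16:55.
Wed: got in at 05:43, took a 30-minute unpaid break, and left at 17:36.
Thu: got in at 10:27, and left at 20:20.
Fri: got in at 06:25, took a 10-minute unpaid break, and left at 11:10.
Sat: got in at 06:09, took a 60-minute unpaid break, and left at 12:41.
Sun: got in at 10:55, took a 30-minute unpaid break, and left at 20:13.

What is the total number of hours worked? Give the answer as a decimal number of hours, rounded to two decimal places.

Mon: 06:31–13:14 = 6 h 43 min
Tue: 05:55–16:55 = 11 h 0 min
Wed: 05:43–17:36 = 11 h 53 min; less 30 min break → 11 h 23 min
Thu: 10:27–20:20 = 9 h 53 min
Fri: 06:25–11:10 = 4 h 45 min; less 10 min break → 4 h 35 min
Sat: 06:09–12:41 = 6 h 32 min; less 60 min break → 5 h 32 min
Sun: 10:55–20:13 = 9 h 18 min; less 30 min break → 8 h 48 min
Total: 6 h 43 min + 11 h 0 min + 11 h 23 min + 9 h 53 min + 4 h 35 min + 5 h 32 min + 8 h 48 min = 57 h 54 min.

57.90 hours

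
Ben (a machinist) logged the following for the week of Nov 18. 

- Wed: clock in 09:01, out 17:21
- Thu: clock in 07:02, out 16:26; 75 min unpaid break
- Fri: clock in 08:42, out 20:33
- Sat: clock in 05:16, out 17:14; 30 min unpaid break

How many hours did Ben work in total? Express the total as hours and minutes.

Wed: 09:01–17:21 = 8 h 20 min
Thu: 07:02–16:26 = 9 h 24 min; less 75 min break → 8 h 9 min
Fri: 08:42–20:33 = 11 h 51 min
Sat: 05:16–17:14 = 11 h 58 min; less 30 min break → 11 h 28 min
Total: 8 h 20 min + 8 h 9 min + 11 h 51 min + 11 h 28 min = 39 h 48 min.

39 h 48 min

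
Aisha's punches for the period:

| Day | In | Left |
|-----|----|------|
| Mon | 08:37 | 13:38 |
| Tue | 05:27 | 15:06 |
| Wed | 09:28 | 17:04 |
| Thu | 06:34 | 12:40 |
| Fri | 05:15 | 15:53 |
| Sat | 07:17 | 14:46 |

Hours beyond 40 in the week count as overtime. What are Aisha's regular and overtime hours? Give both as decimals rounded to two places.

Regular 40.00 hours, overtime 6.48 hours

Mon: 08:37–13:38 = 5 h 1 min
Tue: 05:27–15:06 = 9 h 39 min
Wed: 09:28–17:04 = 7 h 36 min
Thu: 06:34–12:40 = 6 h 6 min
Fri: 05:15–15:53 = 10 h 38 min
Sat: 07:17–14:46 = 7 h 29 min
Total worked: 46 h 29 min = 46.48 h.
Threshold 40 h → overtime 6 h 29 min, regular 40 h 0 min.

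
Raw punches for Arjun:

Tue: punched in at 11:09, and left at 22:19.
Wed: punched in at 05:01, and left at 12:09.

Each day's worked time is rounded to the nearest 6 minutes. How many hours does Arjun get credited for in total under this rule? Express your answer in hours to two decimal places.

Tue: 11:09–22:19 = 11 h 10 min → rounds to 11 h 12 min
Wed: 05:01–12:09 = 7 h 8 min → rounds to 7 h 6 min
Total credited: 18 h 18 min.

18.30 hours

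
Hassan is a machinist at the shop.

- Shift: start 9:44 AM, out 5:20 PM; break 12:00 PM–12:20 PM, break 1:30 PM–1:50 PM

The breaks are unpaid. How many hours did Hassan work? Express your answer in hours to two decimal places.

Shift: 9:44 AM–5:20 PM = 7 h 36 min; less 40 min break → 6 h 56 min

6.93 hours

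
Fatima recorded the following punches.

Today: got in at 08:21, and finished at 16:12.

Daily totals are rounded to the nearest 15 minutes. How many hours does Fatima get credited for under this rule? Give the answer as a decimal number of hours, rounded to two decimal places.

7.75 hours

Today: 08:21–16:12 = 7 h 51 min → rounds to 7 h 45 min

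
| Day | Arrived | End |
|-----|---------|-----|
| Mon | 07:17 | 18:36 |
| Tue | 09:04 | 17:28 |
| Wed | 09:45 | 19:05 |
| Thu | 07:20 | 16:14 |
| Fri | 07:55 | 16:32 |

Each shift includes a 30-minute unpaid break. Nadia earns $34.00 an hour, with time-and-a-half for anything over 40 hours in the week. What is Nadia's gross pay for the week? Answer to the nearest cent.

Mon: 07:17–18:36 = 11 h 19 min; less 30 min break → 10 h 49 min
Tue: 09:04–17:28 = 8 h 24 min; less 30 min break → 7 h 54 min
Wed: 09:45–19:05 = 9 h 20 min; less 30 min break → 8 h 50 min
Thu: 07:20–16:14 = 8 h 54 min; less 30 min break → 8 h 24 min
Fri: 07:55–16:32 = 8 h 37 min; less 30 min break → 8 h 7 min
Total worked: 44 h 4 min = 2644 min.
Regular 40 h 0 min = 2400 min at $34.00/h; overtime 4 h 4 min = 244 min at $51.00/h.
Pay = (2400 × $34.00 + 244 × $51.00) ÷ 60 = $1567.40.

$1567.40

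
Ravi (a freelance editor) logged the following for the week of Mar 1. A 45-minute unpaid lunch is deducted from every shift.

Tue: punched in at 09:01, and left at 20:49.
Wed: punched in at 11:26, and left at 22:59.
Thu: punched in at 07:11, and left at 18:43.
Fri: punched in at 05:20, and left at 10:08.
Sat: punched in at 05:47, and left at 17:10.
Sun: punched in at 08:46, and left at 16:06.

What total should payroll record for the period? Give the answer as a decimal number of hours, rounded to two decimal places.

53.90 hours

Tue: 09:01–20:49 = 11 h 48 min; less 45 min break → 11 h 3 min
Wed: 11:26–22:59 = 11 h 33 min; less 45 min break → 10 h 48 min
Thu: 07:11–18:43 = 11 h 32 min; less 45 min break → 10 h 47 min
Fri: 05:20–10:08 = 4 h 48 min; less 45 min break → 4 h 3 min
Sat: 05:47–17:10 = 11 h 23 min; less 45 min break → 10 h 38 min
Sun: 08:46–16:06 = 7 h 20 min; less 45 min break → 6 h 35 min
Total: 11 h 3 min + 10 h 48 min + 10 h 47 min + 4 h 3 min + 10 h 38 min + 6 h 35 min = 53 h 54 min.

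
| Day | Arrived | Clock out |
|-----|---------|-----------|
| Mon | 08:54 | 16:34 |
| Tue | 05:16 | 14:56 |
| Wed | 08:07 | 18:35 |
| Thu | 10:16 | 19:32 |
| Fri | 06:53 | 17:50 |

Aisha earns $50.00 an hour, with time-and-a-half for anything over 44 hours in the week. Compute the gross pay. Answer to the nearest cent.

$2501.25

Mon: 08:54–16:34 = 7 h 40 min
Tue: 05:16–14:56 = 9 h 40 min
Wed: 08:07–18:35 = 10 h 28 min
Thu: 10:16–19:32 = 9 h 16 min
Fri: 06:53–17:50 = 10 h 57 min
Total worked: 48 h 1 min = 2881 min.
Regular 44 h 0 min = 2640 min at $50.00/h; overtime 4 h 1 min = 241 min at $75.00/h.
Pay = (2640 × $50.00 + 241 × $75.00) ÷ 60 = $2501.25.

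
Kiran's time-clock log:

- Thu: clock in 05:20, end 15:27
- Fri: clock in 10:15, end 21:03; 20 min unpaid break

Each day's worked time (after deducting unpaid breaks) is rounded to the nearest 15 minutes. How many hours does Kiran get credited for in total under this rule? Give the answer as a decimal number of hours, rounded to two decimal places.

Thu: 05:20–15:27 = 10 h 7 min → rounds to 10 h 0 min
Fri: 10:15–21:03 = 10 h 48 min − 20 min = 10 h 28 min → rounds to 10 h 30 min
Total credited: 20 h 30 min.

20.50 hours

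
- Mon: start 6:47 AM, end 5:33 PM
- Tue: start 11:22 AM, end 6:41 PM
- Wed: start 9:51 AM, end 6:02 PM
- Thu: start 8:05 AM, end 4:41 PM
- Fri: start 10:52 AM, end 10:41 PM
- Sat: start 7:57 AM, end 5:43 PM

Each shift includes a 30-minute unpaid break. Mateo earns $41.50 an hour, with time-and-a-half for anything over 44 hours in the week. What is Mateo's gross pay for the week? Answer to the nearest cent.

Mon: 6:47 AM–5:33 PM = 10 h 46 min; less 30 min break → 10 h 16 min
Tue: 11:22 AM–6:41 PM = 7 h 19 min; less 30 min break → 6 h 49 min
Wed: 9:51 AM–6:02 PM = 8 h 11 min; less 30 min break → 7 h 41 min
Thu: 8:05 AM–4:41 PM = 8 h 36 min; less 30 min break → 8 h 6 min
Fri: 10:52 AM–10:41 PM = 11 h 49 min; less 30 min break → 11 h 19 min
Sat: 7:57 AM–5:43 PM = 9 h 46 min; less 30 min break → 9 h 16 min
Total worked: 53 h 27 min = 3207 min.
Regular 44 h 0 min = 2640 min at $41.50/h; overtime 9 h 27 min = 567 min at $62.25/h.
Pay = (2640 × $41.50 + 567 × $62.25) ÷ 60 = $2414.26.

$2414.26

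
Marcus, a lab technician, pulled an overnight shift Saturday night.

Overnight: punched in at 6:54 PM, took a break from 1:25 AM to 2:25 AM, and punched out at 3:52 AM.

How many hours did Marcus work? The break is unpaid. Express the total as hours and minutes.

Overnight: 6:54 PM → midnight = 5 h 6 min; midnight → 3:52 AM = 3 h 52 min; span 8 h 58 min; less 60 min break → 7 h 58 min

7 h 58 min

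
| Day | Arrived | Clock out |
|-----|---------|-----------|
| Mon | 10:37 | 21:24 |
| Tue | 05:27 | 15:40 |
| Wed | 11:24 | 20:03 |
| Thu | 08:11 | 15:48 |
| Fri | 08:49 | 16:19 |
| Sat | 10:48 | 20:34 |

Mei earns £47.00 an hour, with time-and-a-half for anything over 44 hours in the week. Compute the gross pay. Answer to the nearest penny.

£2810.60

Mon: 10:37–21:24 = 10 h 47 min
Tue: 05:27–15:40 = 10 h 13 min
Wed: 11:24–20:03 = 8 h 39 min
Thu: 08:11–15:48 = 7 h 37 min
Fri: 08:49–16:19 = 7 h 30 min
Sat: 10:48–20:34 = 9 h 46 min
Total worked: 54 h 32 min = 3272 min.
Regular 44 h 0 min = 2640 min at £47.00/h; overtime 10 h 32 min = 632 min at £70.50/h.
Pay = (2640 × £47.00 + 632 × £70.50) ÷ 60 = £2810.60.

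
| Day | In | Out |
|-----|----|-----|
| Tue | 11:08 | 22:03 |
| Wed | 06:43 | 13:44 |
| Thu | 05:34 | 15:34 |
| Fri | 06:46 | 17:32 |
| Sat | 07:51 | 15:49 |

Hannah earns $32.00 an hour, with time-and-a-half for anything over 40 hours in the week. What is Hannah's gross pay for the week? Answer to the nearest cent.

$1600.00

Tue: 11:08–22:03 = 10 h 55 min
Wed: 06:43–13:44 = 7 h 1 min
Thu: 05:34–15:34 = 10 h 0 min
Fri: 06:46–17:32 = 10 h 46 min
Sat: 07:51–15:49 = 7 h 58 min
Total worked: 46 h 40 min = 2800 min.
Regular 40 h 0 min = 2400 min at $32.00/h; overtime 6 h 40 min = 400 min at $48.00/h.
Pay = (2400 × $32.00 + 400 × $48.00) ÷ 60 = $1600.00.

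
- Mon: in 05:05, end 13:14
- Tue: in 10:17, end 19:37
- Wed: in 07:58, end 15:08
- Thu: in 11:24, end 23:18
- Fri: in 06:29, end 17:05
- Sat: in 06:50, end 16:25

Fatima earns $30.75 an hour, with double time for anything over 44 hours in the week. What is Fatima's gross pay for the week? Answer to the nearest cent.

$2136.10

Mon: 05:05–13:14 = 8 h 9 min
Tue: 10:17–19:37 = 9 h 20 min
Wed: 07:58–15:08 = 7 h 10 min
Thu: 11:24–23:18 = 11 h 54 min
Fri: 06:29–17:05 = 10 h 36 min
Sat: 06:50–16:25 = 9 h 35 min
Total worked: 56 h 44 min = 3404 min.
Regular 44 h 0 min = 2640 min at $30.75/h; overtime 12 h 44 min = 764 min at $61.50/h.
Pay = (2640 × $30.75 + 764 × $61.50) ÷ 60 = $2136.10.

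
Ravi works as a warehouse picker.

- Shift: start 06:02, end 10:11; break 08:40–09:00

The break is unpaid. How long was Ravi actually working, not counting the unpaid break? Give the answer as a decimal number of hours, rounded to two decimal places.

3.82 hours

Shift: 06:02–10:11 = 4 h 9 min; less 20 min break → 3 h 49 min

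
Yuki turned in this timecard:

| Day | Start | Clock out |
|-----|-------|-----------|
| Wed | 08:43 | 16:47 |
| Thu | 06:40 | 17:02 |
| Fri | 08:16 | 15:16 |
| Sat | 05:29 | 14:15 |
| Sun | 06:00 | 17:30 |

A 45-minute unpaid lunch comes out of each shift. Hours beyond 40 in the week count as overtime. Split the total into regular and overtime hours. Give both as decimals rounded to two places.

Regular 40.00 hours, overtime 1.95 hours

Wed: 08:43–16:47 = 8 h 4 min; less 45 min break → 7 h 19 min
Thu: 06:40–17:02 = 10 h 22 min; less 45 min break → 9 h 37 min
Fri: 08:16–15:16 = 7 h 0 min; less 45 min break → 6 h 15 min
Sat: 05:29–14:15 = 8 h 46 min; less 45 min break → 8 h 1 min
Sun: 06:00–17:30 = 11 h 30 min; less 45 min break → 10 h 45 min
Total worked: 41 h 57 min = 41.95 h.
Threshold 40 h → overtime 1 h 57 min, regular 40 h 0 min.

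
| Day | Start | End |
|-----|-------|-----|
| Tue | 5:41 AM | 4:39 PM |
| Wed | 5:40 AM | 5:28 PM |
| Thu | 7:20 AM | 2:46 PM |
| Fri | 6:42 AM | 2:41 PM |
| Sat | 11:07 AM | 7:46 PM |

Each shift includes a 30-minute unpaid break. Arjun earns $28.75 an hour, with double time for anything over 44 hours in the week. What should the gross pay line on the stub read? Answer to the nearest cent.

$1284.17

Tue: 5:41 AM–4:39 PM = 10 h 58 min; less 30 min break → 10 h 28 min
Wed: 5:40 AM–5:28 PM = 11 h 48 min; less 30 min break → 11 h 18 min
Thu: 7:20 AM–2:46 PM = 7 h 26 min; less 30 min break → 6 h 56 min
Fri: 6:42 AM–2:41 PM = 7 h 59 min; less 30 min break → 7 h 29 min
Sat: 11:07 AM–7:46 PM = 8 h 39 min; less 30 min break → 8 h 9 min
Total worked: 44 h 20 min = 2660 min.
Regular 44 h 0 min = 2640 min at $28.75/h; overtime 0 h 20 min = 20 min at $57.50/h.
Pay = (2640 × $28.75 + 20 × $57.50) ÷ 60 = $1284.17.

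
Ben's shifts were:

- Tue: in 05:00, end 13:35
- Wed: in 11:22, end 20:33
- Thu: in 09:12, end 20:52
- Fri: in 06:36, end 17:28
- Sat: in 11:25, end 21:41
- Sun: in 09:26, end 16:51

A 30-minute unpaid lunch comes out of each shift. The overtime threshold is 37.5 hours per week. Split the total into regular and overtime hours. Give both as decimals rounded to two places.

Tue: 05:00–13:35 = 8 h 35 min; less 30 min break → 8 h 5 min
Wed: 11:22–20:33 = 9 h 11 min; less 30 min break → 8 h 41 min
Thu: 09:12–20:52 = 11 h 40 min; less 30 min break → 11 h 10 min
Fri: 06:36–17:28 = 10 h 52 min; less 30 min break → 10 h 22 min
Sat: 11:25–21:41 = 10 h 16 min; less 30 min break → 9 h 46 min
Sun: 09:26–16:51 = 7 h 25 min; less 30 min break → 6 h 55 min
Total worked: 54 h 59 min = 54.98 h.
Threshold 37.5 h → overtime 17 h 29 min, regular 37 h 30 min.

Regular 37.50 hours, overtime 17.48 hours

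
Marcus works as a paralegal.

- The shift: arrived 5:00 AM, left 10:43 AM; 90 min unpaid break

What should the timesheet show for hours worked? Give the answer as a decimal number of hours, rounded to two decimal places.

4.22 hours

The shift: 5:00 AM–10:43 AM = 5 h 43 min; less 90 min break → 4 h 13 min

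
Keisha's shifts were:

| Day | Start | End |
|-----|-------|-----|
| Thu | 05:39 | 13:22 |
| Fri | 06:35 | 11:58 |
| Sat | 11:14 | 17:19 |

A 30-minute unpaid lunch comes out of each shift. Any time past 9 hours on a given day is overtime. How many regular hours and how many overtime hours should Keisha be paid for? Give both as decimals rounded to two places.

Thu: 05:39–13:22 = 7 h 43 min; less 30 min break → 7 h 13 min
Fri: 06:35–11:58 = 5 h 23 min; less 30 min break → 4 h 53 min
Sat: 11:14–17:19 = 6 h 5 min; less 30 min break → 5 h 35 min
Thu reg 7 h 13 min / OT 0 h 0 min; Fri reg 4 h 53 min / OT 0 h 0 min; Sat reg 5 h 35 min / OT 0 h 0 min.
Totals: regular 17 h 41 min, overtime 0 h 0 min.

Regular 17.68 hours, overtime 0.00 hours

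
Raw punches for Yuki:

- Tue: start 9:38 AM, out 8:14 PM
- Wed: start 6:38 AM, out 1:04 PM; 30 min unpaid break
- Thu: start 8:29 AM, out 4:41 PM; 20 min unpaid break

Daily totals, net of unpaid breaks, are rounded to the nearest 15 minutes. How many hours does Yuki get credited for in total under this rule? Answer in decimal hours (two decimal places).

Tue: 9:38 AM–8:14 PM = 10 h 36 min → rounds to 10 h 30 min
Wed: 6:38 AM–1:04 PM = 6 h 26 min − 30 min = 5 h 56 min → rounds to 6 h 0 min
Thu: 8:29 AM–4:41 PM = 8 h 12 min − 20 min = 7 h 52 min → rounds to 7 h 45 min
Total credited: 24 h 15 min.

24.25 hours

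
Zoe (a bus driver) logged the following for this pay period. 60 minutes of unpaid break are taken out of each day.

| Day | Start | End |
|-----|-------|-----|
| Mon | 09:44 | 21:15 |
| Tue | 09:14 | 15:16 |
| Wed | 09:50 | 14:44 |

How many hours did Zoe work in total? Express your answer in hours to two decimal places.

Mon: 09:44–21:15 = 11 h 31 min; less 60 min break → 10 h 31 min
Tue: 09:14–15:16 = 6 h 2 min; less 60 min break → 5 h 2 min
Wed: 09:50–14:44 = 4 h 54 min; less 60 min break → 3 h 54 min
Total: 10 h 31 min + 5 h 2 min + 3 h 54 min = 19 h 27 min.

19.45 hours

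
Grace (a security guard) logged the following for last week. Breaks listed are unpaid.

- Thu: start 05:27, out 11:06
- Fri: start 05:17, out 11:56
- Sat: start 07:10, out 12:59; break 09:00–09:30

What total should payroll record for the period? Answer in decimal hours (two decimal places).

17.62 hours

Thu: 05:27–11:06 = 5 h 39 min
Fri: 05:17–11:56 = 6 h 39 min
Sat: 07:10–12:59 = 5 h 49 min; less 30 min break → 5 h 19 min
Total: 5 h 39 min + 6 h 39 min + 5 h 19 min = 17 h 37 min.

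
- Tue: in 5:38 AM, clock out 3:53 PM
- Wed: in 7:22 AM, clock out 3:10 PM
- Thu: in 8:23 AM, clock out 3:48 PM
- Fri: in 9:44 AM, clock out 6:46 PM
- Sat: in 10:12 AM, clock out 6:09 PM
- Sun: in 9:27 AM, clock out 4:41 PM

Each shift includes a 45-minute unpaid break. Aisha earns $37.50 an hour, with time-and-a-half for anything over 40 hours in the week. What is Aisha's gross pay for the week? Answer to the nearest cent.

$1791.56

Tue: 5:38 AM–3:53 PM = 10 h 15 min; less 45 min break → 9 h 30 min
Wed: 7:22 AM–3:10 PM = 7 h 48 min; less 45 min break → 7 h 3 min
Thu: 8:23 AM–3:48 PM = 7 h 25 min; less 45 min break → 6 h 40 min
Fri: 9:44 AM–6:46 PM = 9 h 2 min; less 45 min break → 8 h 17 min
Sat: 10:12 AM–6:09 PM = 7 h 57 min; less 45 min break → 7 h 12 min
Sun: 9:27 AM–4:41 PM = 7 h 14 min; less 45 min break → 6 h 29 min
Total worked: 45 h 11 min = 2711 min.
Regular 40 h 0 min = 2400 min at $37.50/h; overtime 5 h 11 min = 311 min at $56.25/h.
Pay = (2400 × $37.50 + 311 × $56.25) ÷ 60 = $1791.56.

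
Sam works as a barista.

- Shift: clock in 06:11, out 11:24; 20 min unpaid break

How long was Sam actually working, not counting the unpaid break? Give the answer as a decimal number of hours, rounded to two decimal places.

4.88 hours

Shift: 06:11–11:24 = 5 h 13 min; less 20 min break → 4 h 53 min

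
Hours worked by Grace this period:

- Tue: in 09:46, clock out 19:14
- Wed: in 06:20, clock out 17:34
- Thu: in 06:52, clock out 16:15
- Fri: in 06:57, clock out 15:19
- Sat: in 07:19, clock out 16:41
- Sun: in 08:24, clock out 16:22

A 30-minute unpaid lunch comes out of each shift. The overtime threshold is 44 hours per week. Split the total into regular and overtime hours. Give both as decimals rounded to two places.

Regular 44.00 hours, overtime 8.78 hours

Tue: 09:46–19:14 = 9 h 28 min; less 30 min break → 8 h 58 min
Wed: 06:20–17:34 = 11 h 14 min; less 30 min break → 10 h 44 min
Thu: 06:52–16:15 = 9 h 23 min; less 30 min break → 8 h 53 min
Fri: 06:57–15:19 = 8 h 22 min; less 30 min break → 7 h 52 min
Sat: 07:19–16:41 = 9 h 22 min; less 30 min break → 8 h 52 min
Sun: 08:24–16:22 = 7 h 58 min; less 30 min break → 7 h 28 min
Total worked: 52 h 47 min = 52.78 h.
Threshold 44 h → overtime 8 h 47 min, regular 44 h 0 min.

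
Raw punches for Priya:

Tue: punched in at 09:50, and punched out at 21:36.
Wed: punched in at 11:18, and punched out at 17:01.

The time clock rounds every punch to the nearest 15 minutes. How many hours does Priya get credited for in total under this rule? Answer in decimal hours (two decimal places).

Tue: in 09:50→09:45, out 21:36→21:30; 11 h 45 min
Wed: in 11:18→11:15, out 17:01→17:00; 5 h 45 min
Total credited: 17 h 30 min.

17.50 hours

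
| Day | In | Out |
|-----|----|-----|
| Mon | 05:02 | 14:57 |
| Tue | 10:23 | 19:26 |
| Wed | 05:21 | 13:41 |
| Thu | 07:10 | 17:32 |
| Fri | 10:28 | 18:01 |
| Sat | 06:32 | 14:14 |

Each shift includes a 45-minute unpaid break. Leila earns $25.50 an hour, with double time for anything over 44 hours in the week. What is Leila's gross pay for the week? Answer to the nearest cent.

$1347.25

Mon: 05:02–14:57 = 9 h 55 min; less 45 min break → 9 h 10 min
Tue: 10:23–19:26 = 9 h 3 min; less 45 min break → 8 h 18 min
Wed: 05:21–13:41 = 8 h 20 min; less 45 min break → 7 h 35 min
Thu: 07:10–17:32 = 10 h 22 min; less 45 min break → 9 h 37 min
Fri: 10:28–18:01 = 7 h 33 min; less 45 min break → 6 h 48 min
Sat: 06:32–14:14 = 7 h 42 min; less 45 min break → 6 h 57 min
Total worked: 48 h 25 min = 2905 min.
Regular 44 h 0 min = 2640 min at $25.50/h; overtime 4 h 25 min = 265 min at $51.00/h.
Pay = (2640 × $25.50 + 265 × $51.00) ÷ 60 = $1347.25.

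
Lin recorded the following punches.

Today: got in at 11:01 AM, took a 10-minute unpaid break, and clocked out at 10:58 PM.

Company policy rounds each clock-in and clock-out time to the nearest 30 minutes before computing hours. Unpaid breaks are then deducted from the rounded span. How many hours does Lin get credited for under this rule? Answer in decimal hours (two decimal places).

11.83 hours

Today: in 11:01 AM→11:00 AM, out 10:58 PM→11:00 PM; 12 h 0 min − 10 min = 11 h 50 min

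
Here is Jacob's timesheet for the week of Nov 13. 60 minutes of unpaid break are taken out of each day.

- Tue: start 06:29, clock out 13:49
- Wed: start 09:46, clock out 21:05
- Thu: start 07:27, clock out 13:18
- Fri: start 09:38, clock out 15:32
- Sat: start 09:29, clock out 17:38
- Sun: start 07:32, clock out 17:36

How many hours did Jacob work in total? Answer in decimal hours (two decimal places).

Tue: 06:29–13:49 = 7 h 20 min; less 60 min break → 6 h 20 min
Wed: 09:46–21:05 = 11 h 19 min; less 60 min break → 10 h 19 min
Thu: 07:27–13:18 = 5 h 51 min; less 60 min break → 4 h 51 min
Fri: 09:38–15:32 = 5 h 54 min; less 60 min break → 4 h 54 min
Sat: 09:29–17:38 = 8 h 9 min; less 60 min break → 7 h 9 min
Sun: 07:32–17:36 = 10 h 4 min; less 60 min break → 9 h 4 min
Total: 6 h 20 min + 10 h 19 min + 4 h 51 min + 4 h 54 min + 7 h 9 min + 9 h 4 min = 42 h 37 min.

42.62 hours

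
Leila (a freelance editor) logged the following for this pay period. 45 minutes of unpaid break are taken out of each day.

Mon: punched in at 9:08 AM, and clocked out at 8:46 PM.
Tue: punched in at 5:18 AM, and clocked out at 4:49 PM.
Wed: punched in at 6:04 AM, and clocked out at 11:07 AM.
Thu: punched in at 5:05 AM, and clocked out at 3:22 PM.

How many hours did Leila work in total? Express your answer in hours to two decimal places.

Mon: 9:08 AM–8:46 PM = 11 h 38 min; less 45 min break → 10 h 53 min
Tue: 5:18 AM–4:49 PM = 11 h 31 min; less 45 min break → 10 h 46 min
Wed: 6:04 AM–11:07 AM = 5 h 3 min; less 45 min break → 4 h 18 min
Thu: 5:05 AM–3:22 PM = 10 h 17 min; less 45 min break → 9 h 32 min
Total: 10 h 53 min + 10 h 46 min + 4 h 18 min + 9 h 32 min = 35 h 29 min.

35.48 hours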